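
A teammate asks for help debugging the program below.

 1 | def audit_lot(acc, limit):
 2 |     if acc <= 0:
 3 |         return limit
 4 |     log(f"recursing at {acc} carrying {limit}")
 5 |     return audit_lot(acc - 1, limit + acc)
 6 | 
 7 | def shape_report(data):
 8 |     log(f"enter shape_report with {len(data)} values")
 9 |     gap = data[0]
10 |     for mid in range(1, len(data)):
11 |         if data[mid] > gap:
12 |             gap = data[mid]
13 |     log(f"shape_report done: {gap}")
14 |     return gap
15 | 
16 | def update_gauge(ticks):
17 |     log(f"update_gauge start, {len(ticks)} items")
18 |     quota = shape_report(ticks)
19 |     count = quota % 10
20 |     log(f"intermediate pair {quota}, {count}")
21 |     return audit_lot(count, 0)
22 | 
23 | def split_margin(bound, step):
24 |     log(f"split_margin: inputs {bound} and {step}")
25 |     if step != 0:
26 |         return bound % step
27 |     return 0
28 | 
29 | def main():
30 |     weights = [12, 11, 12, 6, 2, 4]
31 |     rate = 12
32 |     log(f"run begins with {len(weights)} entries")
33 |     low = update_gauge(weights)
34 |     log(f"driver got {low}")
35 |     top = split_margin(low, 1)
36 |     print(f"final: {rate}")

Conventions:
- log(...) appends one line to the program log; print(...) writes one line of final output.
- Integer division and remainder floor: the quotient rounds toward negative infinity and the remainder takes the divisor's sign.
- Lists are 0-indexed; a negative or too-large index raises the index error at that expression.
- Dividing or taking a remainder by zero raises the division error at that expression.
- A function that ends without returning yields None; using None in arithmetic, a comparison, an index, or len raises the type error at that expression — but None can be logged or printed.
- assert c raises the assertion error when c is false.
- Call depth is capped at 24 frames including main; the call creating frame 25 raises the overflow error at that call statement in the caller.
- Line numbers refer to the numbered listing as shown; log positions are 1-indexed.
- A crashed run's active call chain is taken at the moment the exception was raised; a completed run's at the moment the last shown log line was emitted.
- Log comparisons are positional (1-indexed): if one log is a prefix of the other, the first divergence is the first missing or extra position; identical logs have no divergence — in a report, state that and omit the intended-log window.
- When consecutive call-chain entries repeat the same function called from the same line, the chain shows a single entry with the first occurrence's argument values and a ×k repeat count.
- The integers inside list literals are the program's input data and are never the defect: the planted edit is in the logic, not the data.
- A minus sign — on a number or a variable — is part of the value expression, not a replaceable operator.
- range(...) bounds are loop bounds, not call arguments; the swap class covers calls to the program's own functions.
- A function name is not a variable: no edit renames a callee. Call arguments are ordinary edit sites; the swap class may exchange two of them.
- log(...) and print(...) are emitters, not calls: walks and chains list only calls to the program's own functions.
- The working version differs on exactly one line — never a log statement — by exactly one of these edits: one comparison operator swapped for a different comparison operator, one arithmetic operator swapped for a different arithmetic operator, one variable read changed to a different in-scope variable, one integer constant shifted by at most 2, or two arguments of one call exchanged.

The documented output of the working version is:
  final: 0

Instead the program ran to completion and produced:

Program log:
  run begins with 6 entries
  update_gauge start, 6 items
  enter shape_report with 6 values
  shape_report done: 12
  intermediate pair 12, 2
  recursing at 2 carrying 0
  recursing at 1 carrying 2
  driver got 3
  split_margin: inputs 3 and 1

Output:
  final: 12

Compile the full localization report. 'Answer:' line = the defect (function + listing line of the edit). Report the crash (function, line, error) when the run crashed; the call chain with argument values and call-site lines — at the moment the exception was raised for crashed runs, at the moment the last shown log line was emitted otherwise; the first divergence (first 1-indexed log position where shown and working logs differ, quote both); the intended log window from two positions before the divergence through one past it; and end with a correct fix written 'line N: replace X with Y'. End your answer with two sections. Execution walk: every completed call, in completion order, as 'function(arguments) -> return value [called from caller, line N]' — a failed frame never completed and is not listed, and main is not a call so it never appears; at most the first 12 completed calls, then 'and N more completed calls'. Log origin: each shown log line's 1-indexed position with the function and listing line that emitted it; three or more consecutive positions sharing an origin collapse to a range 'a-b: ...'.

Answer: the defect is in main at line 36.
The tell: No log line changed; the fault shows up purely in the output.
Call chain: main -> split_margin(3, 1) (called at line 35).
First divergence: none (the log streams are identical).
Execution walk:
  shape_report([12, 11, 12, 6, 2, 4]) -> 12  [called from update_gauge, line 18]
  audit_lot(0, 3) -> 3  [called from audit_lot, line 5]
  audit_lot(1, 2) -> 3  [called from audit_lot, line 5]
  audit_lot(2, 0) -> 3  [called from update_gauge, line 21]
  update_gauge([12, 11, 12, 6, 2, 4]) -> 3  [called from main, line 33]
  split_margin(3, 1) -> 0  [called from main, line 35]
Log line origins:
  1 — main, line 32
  2 — update_gauge, line 17
  3 — shape_report, line 8
  4 — shape_report, line 13
  5 — update_gauge, line 20
  6 — audit_lot, line 4
  7 — audit_lot, line 4
  8 — main, line 34
  9 — split_margin, line 24
A correct fix: line 36: replace `rate` with `top`.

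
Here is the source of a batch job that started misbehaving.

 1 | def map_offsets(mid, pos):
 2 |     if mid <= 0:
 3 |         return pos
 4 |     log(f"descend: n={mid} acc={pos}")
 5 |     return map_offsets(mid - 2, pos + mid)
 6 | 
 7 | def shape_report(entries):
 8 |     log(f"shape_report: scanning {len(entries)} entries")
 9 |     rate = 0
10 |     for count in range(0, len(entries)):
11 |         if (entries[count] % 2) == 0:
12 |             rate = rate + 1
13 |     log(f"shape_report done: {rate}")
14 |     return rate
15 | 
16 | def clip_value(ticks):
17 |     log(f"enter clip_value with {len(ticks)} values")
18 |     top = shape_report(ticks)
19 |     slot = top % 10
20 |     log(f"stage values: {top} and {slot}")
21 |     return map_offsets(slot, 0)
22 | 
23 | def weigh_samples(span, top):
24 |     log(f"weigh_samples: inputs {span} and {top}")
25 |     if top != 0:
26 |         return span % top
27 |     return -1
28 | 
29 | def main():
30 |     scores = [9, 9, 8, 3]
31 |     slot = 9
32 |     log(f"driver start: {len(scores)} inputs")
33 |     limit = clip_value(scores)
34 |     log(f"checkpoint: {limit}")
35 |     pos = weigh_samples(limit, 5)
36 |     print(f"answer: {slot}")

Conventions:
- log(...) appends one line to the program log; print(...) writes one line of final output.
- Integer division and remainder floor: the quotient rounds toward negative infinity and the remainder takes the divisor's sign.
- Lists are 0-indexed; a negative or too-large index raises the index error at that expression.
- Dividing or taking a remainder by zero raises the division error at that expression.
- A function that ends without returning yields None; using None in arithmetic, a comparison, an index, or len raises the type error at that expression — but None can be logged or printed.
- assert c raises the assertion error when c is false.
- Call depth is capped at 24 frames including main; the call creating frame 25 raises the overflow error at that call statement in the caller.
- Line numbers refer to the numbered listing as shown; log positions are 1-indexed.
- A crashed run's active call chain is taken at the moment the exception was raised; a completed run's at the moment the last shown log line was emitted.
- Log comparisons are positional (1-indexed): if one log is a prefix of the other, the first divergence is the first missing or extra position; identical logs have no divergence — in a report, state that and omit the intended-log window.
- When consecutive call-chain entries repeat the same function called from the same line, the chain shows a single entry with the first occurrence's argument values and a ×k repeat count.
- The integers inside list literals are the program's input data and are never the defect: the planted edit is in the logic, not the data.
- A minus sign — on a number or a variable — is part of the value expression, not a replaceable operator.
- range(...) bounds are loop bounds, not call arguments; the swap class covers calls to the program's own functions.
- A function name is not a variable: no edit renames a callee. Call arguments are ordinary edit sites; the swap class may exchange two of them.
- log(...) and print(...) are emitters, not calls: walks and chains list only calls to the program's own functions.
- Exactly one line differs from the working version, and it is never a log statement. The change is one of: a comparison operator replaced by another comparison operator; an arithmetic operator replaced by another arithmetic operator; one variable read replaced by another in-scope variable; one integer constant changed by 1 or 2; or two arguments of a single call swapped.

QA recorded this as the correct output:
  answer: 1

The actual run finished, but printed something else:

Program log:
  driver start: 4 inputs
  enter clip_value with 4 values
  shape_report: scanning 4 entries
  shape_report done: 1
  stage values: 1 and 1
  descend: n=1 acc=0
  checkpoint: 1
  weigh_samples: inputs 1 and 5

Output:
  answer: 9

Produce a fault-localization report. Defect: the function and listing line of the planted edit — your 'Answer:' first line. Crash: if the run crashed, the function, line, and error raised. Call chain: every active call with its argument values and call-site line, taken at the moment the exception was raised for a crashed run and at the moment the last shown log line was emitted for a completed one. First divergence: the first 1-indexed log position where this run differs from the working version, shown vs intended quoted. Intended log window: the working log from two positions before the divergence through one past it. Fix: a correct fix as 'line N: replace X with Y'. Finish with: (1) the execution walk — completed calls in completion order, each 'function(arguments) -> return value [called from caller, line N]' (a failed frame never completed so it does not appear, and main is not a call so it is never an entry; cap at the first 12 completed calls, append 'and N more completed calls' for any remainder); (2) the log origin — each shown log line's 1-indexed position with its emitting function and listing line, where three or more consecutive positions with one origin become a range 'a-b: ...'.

Answer: the defect is in main at line 36.
Core observation: The logs agree in full; only the final output differs.
Call chain: main -> weigh_samples(1, 5) (called at line 35).
First divergence: none (the log streams are identical).
Execution walk:
  shape_report([9, 9, 8, 3]) -> 1  [called from clip_value, line 18]
  map_offsets(-1, 1) -> 1  [called from map_offsets, line 5]
  map_offsets(1, 0) -> 1  [called from clip_value, line 21]
  clip_value([9, 9, 8, 3]) -> 1  [called from main, line 33]
  weigh_samples(1, 5) -> 1  [called from main, line 35]
Log origin:
  1: logged in main at line 32
  2: logged in clip_value at line 17
  3: logged in shape_report at line 8
  4: logged in shape_report at line 13
  5: logged in clip_value at line 20
  6: logged in map_offsets at line 4
  7: logged in main at line 34
  8: logged in weigh_samples at line 24
A correct fix: line 36: replace `slot` with `pos`.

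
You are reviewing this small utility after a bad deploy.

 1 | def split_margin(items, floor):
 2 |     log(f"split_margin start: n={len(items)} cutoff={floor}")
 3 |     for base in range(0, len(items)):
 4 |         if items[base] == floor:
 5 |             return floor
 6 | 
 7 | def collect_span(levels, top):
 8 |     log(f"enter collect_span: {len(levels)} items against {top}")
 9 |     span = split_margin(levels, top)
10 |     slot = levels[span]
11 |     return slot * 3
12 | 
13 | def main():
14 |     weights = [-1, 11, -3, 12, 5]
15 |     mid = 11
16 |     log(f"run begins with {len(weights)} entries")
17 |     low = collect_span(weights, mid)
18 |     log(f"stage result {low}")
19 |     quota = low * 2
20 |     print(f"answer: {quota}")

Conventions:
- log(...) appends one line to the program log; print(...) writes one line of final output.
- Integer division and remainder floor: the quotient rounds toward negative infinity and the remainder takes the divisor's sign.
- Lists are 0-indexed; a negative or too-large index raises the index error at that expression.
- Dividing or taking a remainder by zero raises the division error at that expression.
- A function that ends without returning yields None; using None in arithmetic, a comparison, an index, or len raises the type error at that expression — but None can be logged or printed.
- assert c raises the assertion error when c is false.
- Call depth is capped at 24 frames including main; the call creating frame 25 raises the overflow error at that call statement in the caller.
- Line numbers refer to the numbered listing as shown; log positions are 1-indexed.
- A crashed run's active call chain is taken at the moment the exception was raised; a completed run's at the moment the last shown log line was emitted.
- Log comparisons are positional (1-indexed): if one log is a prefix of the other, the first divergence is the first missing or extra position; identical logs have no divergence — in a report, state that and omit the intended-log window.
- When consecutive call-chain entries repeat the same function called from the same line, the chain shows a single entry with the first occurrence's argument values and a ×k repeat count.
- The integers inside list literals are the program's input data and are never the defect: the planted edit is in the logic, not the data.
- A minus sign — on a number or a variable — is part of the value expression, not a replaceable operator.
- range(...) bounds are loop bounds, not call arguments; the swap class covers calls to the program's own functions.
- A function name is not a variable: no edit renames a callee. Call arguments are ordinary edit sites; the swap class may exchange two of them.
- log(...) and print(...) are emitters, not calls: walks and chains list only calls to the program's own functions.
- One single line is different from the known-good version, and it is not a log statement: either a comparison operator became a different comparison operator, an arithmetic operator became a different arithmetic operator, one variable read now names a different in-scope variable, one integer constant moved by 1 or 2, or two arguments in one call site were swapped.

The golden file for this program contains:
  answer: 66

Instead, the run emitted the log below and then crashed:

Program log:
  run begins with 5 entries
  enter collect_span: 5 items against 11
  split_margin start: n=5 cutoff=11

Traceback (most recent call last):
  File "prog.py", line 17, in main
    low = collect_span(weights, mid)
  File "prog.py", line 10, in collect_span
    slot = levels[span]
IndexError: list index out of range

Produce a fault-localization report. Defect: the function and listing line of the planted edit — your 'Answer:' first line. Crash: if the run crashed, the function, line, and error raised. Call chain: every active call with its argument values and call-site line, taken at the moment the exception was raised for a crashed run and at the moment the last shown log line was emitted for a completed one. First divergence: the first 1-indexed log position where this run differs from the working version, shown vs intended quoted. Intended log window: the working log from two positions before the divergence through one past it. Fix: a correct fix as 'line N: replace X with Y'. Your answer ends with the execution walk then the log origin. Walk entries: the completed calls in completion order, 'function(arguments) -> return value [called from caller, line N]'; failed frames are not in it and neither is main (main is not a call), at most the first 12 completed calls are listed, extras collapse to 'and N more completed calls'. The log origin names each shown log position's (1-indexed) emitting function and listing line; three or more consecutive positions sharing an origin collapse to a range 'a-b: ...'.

Answer: the defect is in split_margin at line 5.
Key observation: A complete run would log 'stage result 33' next, but this one stopped at 3 lines.
Crash: collect_span, line 10, IndexError.
Call chain: main -> collect_span([-1, 11, -3, 12, 5], 11) (called at line 17).
First divergence: position 4; the shown log stops at 3 lines while the working version next logs 'stage result 33'.
Intended log window:
  2: enter collect_span: 5 items against 11
  3: split_margin start: n=5 cutoff=11
  4: stage result 33
Execution walk:
  split_margin([-1, 11, -3, 12, 5], 11) -> 11  [called from collect_span, line 9]
Log origin:
  1: logged in main at line 16
  2: logged in collect_span at line 8
  3: logged in split_margin at line 2
A correct fix: line 5: replace `floor` with `base`.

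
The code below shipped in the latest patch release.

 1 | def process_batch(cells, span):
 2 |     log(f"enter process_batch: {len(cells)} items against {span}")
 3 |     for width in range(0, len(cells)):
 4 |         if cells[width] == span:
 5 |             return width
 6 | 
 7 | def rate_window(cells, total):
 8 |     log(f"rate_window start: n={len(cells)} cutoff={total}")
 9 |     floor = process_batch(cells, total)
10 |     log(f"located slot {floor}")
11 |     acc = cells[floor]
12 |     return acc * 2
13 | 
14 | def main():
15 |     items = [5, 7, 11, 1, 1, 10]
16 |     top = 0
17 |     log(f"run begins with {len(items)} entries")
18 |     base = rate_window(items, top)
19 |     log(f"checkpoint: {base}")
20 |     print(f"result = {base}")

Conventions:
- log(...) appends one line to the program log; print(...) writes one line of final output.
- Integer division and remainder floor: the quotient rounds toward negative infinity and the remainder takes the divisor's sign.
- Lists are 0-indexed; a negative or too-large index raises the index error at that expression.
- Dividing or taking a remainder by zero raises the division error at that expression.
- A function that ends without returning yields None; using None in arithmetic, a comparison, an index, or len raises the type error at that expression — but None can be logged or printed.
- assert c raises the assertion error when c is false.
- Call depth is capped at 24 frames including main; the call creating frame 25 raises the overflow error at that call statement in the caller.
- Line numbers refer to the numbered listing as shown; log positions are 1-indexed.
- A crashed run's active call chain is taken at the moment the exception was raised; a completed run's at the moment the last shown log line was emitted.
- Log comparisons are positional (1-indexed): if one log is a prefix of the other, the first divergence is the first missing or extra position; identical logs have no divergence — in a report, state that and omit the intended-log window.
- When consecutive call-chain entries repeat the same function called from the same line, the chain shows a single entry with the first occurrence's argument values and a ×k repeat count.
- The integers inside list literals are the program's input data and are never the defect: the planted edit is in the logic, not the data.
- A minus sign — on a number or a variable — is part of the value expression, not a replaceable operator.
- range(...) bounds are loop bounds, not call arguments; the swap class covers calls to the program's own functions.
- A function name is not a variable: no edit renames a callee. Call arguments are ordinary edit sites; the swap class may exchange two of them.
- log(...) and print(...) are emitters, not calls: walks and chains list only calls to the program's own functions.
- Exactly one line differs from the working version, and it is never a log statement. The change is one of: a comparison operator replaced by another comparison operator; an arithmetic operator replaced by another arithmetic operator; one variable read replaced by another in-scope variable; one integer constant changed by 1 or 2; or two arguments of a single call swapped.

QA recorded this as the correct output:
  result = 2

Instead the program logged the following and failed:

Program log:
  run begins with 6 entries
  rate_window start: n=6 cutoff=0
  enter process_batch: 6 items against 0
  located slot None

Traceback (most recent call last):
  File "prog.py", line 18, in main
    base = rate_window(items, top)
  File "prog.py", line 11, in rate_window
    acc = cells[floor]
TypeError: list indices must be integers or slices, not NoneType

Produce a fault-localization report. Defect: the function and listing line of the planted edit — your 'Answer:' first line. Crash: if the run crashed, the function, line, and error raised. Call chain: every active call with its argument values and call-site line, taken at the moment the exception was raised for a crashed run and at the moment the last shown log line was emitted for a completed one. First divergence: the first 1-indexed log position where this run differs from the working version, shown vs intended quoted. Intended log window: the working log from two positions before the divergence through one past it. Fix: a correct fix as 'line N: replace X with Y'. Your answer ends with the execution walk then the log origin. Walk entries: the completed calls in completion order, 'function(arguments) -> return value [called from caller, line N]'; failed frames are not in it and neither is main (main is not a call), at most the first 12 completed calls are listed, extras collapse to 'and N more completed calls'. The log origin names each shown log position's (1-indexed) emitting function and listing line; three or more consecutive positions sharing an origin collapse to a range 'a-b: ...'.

Answer: the defect is in main at line 16.
Key fact: At log position 2 the runs split — shown 'rate_window start: n=6 cutoff=0', but the working version logs 'rate_window start: n=6 cutoff=1'.
Crash: rate_window, line 11, TypeError.
Call chain: main -> rate_window([5, 7, 11, 1, 1, 10], 0) (called at line 18).
First divergence: at position 2 the run shows 'rate_window start: n=6 cutoff=0' where the working version logs 'rate_window start: n=6 cutoff=1'.
Intended log window:
  1: run begins with 6 entries
  2: rate_window start: n=6 cutoff=1
  3: enter process_batch: 6 items against 1
Execution walk:
  process_batch([5, 7, 11, 1, 1, 10], 0) -> None  [called from rate_window, line 9]
Origin of each log line:
  1: emitted by main (line 17)
  2: emitted by rate_window (line 8)
  3: emitted by process_batch (line 2)
  4: emitted by rate_window (line 10)
A correct fix: line 16: replace `0` with `1`.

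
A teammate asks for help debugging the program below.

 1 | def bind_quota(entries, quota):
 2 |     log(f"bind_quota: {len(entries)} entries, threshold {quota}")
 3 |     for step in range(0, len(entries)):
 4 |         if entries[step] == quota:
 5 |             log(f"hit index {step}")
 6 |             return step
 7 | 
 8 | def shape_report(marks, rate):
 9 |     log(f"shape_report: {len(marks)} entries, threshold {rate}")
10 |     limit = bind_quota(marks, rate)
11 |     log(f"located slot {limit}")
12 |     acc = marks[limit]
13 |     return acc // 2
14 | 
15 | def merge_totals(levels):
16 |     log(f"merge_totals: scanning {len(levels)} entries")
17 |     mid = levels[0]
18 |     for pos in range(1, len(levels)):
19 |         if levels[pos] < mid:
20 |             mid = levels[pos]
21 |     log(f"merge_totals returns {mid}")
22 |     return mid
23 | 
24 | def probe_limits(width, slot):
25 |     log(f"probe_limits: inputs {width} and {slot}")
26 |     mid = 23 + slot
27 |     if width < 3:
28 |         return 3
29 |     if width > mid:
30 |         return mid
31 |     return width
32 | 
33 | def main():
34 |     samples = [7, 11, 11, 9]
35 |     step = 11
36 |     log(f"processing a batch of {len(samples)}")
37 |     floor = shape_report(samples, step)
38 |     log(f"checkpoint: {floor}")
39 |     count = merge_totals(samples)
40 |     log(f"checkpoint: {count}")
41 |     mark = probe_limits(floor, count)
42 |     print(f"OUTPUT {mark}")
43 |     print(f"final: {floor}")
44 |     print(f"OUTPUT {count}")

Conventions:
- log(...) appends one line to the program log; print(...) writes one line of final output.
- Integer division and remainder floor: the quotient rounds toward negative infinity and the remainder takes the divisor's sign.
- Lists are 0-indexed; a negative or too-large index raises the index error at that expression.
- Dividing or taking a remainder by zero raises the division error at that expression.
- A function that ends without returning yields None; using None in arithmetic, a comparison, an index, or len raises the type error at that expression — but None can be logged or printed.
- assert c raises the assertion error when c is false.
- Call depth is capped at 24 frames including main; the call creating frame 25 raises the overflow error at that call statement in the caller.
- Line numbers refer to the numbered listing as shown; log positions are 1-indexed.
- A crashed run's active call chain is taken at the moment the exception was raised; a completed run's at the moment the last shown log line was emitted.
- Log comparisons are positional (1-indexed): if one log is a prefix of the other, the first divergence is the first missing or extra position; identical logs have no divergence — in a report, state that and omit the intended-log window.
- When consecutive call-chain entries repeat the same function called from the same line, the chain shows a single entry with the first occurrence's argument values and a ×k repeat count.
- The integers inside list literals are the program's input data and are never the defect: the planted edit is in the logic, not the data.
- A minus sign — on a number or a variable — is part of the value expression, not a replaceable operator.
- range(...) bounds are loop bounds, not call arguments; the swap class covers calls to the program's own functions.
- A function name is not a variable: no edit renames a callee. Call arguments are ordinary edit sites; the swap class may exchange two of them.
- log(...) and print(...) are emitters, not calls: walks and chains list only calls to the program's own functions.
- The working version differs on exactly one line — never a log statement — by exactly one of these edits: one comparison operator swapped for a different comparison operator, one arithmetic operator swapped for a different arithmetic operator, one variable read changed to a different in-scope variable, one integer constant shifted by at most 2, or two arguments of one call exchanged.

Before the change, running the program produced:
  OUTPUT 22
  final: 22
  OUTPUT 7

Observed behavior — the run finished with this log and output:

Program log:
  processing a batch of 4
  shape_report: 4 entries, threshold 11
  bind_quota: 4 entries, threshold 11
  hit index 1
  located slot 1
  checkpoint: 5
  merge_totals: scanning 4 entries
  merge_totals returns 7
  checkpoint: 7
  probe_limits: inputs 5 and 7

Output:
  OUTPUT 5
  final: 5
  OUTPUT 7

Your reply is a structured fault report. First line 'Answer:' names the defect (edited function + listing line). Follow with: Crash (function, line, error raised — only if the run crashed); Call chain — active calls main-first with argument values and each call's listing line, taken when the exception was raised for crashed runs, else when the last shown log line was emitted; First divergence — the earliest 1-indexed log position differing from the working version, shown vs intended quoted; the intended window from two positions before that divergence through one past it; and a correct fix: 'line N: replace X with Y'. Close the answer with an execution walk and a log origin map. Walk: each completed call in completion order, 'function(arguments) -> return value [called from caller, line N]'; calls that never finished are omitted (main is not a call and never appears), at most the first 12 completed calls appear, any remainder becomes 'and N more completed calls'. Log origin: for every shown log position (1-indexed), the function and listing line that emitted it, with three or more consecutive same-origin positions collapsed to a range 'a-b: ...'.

Answer: the defect is in shape_report at line 13.
Core observation: Log line 6 is where behavior first shows: 'checkpoint: 5' appears instead of 'checkpoint: 22'.
Call chain: main -> probe_limits(5, 7) (called at line 41).
First divergence: position 6 — shown 'checkpoint: 5', intended 'checkpoint: 22'.
Intended log window:
  4: hit index 1
  5: located slot 1
  6: checkpoint: 22
  7: merge_totals: scanning 4 entries
Execution walk:
  bind_quota([7, 11, 11, 9], 11) -> 1  [called from shape_report, line 10]
  shape_report([7, 11, 11, 9], 11) -> 5  [called from main, line 37]
  merge_totals([7, 11, 11, 9]) -> 7  [called from main, line 39]
  probe_limits(5, 7) -> 5  [called from main, line 41]
Log origins:
  1 — main, line 36
  2 — shape_report, line 9
  3 — bind_quota, line 2
  4 — bind_quota, line 5
  5 — shape_report, line 11
  6 — main, line 38
  7 — merge_totals, line 16
  8 — merge_totals, line 21
  9 — main, line 40
  10 — probe_limits, line 25
A correct fix: line 13: replace `//` with `*`.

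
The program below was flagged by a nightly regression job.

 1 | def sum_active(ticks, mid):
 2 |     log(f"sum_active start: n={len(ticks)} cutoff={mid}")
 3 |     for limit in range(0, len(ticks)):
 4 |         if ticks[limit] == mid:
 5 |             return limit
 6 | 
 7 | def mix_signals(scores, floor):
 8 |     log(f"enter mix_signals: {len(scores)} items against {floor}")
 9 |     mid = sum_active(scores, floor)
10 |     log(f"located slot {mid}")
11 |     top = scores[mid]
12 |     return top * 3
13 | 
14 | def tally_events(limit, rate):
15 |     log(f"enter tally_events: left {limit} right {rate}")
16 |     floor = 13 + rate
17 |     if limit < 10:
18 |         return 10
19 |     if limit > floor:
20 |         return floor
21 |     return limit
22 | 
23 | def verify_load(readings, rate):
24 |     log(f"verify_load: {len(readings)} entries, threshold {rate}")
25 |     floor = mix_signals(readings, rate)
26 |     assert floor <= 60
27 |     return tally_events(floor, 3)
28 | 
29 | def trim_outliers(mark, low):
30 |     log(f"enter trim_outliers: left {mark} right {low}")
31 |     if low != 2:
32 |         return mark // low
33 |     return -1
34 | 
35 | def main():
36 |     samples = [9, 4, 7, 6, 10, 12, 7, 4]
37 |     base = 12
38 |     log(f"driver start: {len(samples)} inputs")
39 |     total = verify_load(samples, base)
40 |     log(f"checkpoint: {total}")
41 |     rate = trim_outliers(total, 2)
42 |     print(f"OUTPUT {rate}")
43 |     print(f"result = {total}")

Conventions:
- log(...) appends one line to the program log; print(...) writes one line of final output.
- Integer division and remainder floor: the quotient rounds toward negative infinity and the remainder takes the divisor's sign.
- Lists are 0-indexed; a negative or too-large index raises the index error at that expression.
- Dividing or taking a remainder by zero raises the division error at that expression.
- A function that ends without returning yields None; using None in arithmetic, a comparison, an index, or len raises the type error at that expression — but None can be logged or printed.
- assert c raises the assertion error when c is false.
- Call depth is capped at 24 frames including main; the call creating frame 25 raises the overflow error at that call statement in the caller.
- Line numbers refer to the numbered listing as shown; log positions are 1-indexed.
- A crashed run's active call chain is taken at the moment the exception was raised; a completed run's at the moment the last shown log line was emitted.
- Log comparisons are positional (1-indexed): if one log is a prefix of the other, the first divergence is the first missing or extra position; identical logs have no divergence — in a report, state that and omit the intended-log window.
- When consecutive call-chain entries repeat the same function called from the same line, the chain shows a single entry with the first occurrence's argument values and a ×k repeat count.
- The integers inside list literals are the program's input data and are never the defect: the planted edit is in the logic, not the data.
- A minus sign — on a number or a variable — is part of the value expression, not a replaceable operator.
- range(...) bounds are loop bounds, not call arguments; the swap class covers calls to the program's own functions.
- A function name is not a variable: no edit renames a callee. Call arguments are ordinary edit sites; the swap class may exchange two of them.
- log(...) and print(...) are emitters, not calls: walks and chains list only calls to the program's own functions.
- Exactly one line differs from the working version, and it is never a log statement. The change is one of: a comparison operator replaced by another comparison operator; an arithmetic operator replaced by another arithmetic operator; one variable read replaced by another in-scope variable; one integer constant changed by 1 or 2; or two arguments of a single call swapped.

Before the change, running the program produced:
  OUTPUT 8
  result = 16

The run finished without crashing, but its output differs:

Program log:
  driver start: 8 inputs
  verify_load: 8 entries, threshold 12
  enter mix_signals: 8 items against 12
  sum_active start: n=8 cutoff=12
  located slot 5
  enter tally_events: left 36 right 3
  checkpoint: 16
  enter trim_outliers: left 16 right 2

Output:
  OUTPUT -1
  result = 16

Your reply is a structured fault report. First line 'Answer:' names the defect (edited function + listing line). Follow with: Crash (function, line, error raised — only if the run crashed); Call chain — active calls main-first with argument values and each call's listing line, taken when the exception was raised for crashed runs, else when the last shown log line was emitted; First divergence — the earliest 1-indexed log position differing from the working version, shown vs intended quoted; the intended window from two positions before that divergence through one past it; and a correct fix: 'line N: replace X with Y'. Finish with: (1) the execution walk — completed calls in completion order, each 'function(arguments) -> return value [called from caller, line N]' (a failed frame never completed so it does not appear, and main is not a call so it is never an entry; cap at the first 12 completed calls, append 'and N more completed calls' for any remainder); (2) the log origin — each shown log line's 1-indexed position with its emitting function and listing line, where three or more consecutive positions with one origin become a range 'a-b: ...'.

Answer: the defect is in trim_outliers at line 31.
Key fact: Every logged value matches the working version; the printed result is what differs.
Call chain: main -> trim_outliers(16, 2) (called at line 41).
First divergence: none; the two logs match at every position.
Execution walk:
  sum_active([9, 4, 7, 6, 10, 12, 7, 4], 12) -> 5  [called from mix_signals, line 9]
  mix_signals([9, 4, 7, 6, 10, 12, 7, 4], 12) -> 36  [called from verify_load, line 25]
  tally_events(36, 3) -> 16  [called from verify_load, line 27]
  verify_load([9, 4, 7, 6, 10, 12, 7, 4], 12) -> 16  [called from main, line 39]
  trim_outliers(16, 2) -> -1  [called from main, line 41]
Log origin:
  1 — main, line 38
  2 — verify_load, line 24
  3 — mix_signals, line 8
  4 — sum_active, line 2
  5 — mix_signals, line 10
  6 — tally_events, line 15
  7 — main, line 40
  8 — trim_outliers, line 30
A correct fix: line 31: replace `2` with `0`.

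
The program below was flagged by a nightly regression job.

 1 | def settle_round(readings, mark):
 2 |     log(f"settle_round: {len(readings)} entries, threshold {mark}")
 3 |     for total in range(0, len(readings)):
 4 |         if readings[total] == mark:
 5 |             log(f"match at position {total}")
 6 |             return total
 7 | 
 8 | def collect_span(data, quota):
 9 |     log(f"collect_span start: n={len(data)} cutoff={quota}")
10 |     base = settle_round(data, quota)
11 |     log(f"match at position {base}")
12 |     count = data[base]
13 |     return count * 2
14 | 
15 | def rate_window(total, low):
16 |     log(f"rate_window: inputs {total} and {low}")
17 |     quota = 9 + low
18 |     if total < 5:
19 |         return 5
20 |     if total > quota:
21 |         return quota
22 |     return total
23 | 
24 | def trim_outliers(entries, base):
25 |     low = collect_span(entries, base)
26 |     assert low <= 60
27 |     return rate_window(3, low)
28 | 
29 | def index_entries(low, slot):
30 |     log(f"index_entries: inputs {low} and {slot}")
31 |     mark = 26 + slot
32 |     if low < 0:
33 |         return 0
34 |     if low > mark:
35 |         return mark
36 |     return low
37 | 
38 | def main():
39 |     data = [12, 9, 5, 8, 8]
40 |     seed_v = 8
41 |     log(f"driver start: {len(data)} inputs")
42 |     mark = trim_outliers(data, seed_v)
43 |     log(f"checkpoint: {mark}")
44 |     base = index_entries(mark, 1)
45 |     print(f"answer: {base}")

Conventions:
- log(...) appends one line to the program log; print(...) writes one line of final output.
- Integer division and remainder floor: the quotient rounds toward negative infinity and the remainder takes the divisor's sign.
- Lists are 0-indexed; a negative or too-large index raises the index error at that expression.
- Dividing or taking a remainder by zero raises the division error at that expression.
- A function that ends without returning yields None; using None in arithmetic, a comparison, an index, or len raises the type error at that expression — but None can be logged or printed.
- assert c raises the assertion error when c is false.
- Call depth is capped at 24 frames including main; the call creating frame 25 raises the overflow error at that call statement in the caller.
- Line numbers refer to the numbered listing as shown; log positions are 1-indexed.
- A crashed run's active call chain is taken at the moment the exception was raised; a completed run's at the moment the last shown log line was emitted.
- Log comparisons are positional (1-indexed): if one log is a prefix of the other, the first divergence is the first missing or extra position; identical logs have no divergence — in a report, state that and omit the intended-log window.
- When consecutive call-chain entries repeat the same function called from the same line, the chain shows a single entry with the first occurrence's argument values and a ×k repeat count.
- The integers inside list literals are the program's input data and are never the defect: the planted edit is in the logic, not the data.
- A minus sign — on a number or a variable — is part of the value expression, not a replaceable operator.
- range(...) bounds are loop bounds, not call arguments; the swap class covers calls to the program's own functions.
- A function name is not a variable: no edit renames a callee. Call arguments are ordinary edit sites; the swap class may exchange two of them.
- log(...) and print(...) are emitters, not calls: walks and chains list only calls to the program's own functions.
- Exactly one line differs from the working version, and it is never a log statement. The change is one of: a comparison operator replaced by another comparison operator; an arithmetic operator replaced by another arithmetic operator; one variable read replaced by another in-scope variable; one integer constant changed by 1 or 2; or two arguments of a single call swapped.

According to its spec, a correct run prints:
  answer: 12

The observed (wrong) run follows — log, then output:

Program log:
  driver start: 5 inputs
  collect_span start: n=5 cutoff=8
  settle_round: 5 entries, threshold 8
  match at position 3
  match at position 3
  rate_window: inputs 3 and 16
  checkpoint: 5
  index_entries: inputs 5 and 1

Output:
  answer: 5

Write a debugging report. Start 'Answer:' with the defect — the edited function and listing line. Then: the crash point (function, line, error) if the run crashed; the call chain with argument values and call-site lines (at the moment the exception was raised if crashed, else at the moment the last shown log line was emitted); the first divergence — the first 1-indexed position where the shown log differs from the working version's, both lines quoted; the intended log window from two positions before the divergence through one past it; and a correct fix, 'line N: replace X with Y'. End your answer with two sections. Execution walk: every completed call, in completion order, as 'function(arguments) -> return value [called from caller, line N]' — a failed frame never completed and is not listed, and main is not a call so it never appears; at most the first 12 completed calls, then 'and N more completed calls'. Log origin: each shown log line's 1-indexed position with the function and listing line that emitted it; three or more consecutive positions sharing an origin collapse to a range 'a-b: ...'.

Answer: the defect is in trim_outliers at line 27.
Core observation: At log position 6 the runs split — shown 'rate_window: inputs 3 and 16', but the working version logs 'rate_window: inputs 16 and 3'.
Call chain: main -> index_entries(5, 1) (called at line 44).
First divergence: at position 6 the run shows 'rate_window: inputs 3 and 16' where the working version logs 'rate_window: inputs 16 and 3'.
Intended log window:
  4: match at position 3
  5: match at position 3
  6: rate_window: inputs 16 and 3
  7: checkpoint: 12
Execution walk:
  settle_round([12, 9, 5, 8, 8], 8) -> 3  [called from collect_span, line 10]
  collect_span([12, 9, 5, 8, 8], 8) -> 16  [called from trim_outliers, line 25]
  rate_window(3, 16) -> 5  [called from trim_outliers, line 27]
  trim_outliers([12, 9, 5, 8, 8], 8) -> 5  [called from main, line 42]
  index_entries(5, 1) -> 5  [called from main, line 44]
Origin of each log line:
  1: from main, line 41
  2: from collect_span, line 9
  3: from settle_round, line 2
  4: from settle_round, line 5
  5: from collect_span, line 11
  6: from rate_window, line 16
  7: from main, line 43
  8: from index_entries, line 30
A correct fix: line 27: replace `rate_window(3, low)` with `rate_window(low, 3)`.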